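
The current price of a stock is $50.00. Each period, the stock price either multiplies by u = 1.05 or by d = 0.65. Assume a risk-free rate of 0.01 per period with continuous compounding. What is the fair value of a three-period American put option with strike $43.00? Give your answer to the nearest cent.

$2.38

Risk-neutral probability p = (e^0.01 − 0.65)/(1.05 − 0.65) = 0.3601/0.4000 = 0.9001
Terminal stock prices: S_uuu = 57.88, S_uud = 35.83, S_udd = 22.18, S_ddd = 13.73
Terminal payoffs (K − S): max(-14.88, 0) = 0, max(7.169, 0) = 7.169, max(20.82, 0) = 20.82, max(29.27, 0) = 29.27
Node uu (S = 55.12): continuation = e^(−0.01)·[0.9001·0.0000 + 0.0999·7.1687] = 0.7089; exercise value = 0.0000 ≤ continuation, so V_uu = 0.7089
Node ud (S = 34.12): continuation = e^(−0.01)·[0.9001·7.1687 + 0.0999·20.8187] = 8.4471; exercise value = 8.8750 > continuation, so V_ud = 8.8750 (exercise)
Node dd (S = 21.13): continuation = e^(−0.01)·[0.9001·20.8187 + 0.0999·29.2687] = 21.4471; exercise value = 21.8750 > continuation, so V_dd = 21.8750 (exercise)
Node u (S = 52.5): continuation = e^(−0.01)·[0.9001·0.7089 + 0.0999·8.8750] = 1.5093; exercise value = 0.0000 ≤ continuation, so V_u = 1.5093
Node d (S = 32.5): continuation = e^(−0.01)·[0.9001·8.8750 + 0.0999·21.8750] = 10.0721; exercise value = 10.5000 > continuation, so V_d = 10.5000 (exercise)
Node 0 (S = 50): continuation = e^(−0.01)·[0.9001·1.5093 + 0.0999·10.5000] = 2.3833; exercise value = 0.0000 ≤ continuation, so V_0 = 2.3833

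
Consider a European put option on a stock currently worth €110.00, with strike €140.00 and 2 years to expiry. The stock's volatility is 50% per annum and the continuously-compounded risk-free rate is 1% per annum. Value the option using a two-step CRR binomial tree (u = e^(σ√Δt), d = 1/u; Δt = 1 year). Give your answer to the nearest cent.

€50.59

CRR parameters: u = e^(σ√Δt) = e^(0.5·√1) = 1.6487, d = 1/u = 0.6065
Per-period rate: rΔt = 0.01·1 = 0.01, so R = e^0.01 = 1.0101
Risk-neutral probability p = (e^0.01 − 0.6065)/(1.6487 − 0.6065) = 0.4035/1.0422 = 0.3872
Terminal stock prices: S_uu = 299, S_ud = 110, S_dd = 40.47
Terminal payoffs (K − S): max(-159, 0) = 0, max(30, 0) = 30, max(99.53, 0) = 99.53
Node u (S = 181.4): V_u = e^(−0.01)·[0.3872·0.0000 + 0.6128·30.0000] = 18.2016
Node d (S = 66.72): V_d = e^(−0.01)·[0.3872·30.0000 + 0.6128·99.5333] = 71.8886
Node 0 (S = 110): V_0 = e^(−0.01)·[0.3872·18.2016 + 0.6128·71.8886] = 50.5934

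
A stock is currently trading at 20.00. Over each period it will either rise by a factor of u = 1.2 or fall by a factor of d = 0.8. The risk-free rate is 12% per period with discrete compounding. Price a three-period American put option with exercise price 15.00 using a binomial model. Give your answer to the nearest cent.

0.07

Risk-neutral probability p = (1 + 0.12 − 0.8)/(1.2 − 0.8) = 0.3200/0.4000 = 0.8000
Terminal stock prices: S_uuu = 34.56, S_uud = 23.04, S_udd = 15.36, S_ddd = 10.24
Terminal payoffs (K − S): max(-19.56, 0) = 0, max(-8.04, 0) = 0, max(-0.36, 0) = 0, max(4.76, 0) = 4.76
Node uu (S = 28.8): continuation = 1/1.12·[0.8000·0.0000 + 0.2000·0.0000] = 0.0000; exercise value = 0.0000 ≤ continuation, so V_uu = 0.0000
Node ud (S = 19.2): continuation = 1/1.12·[0.8000·0.0000 + 0.2000·0.0000] = 0.0000; exercise value = 0.0000 ≤ continuation, so V_ud = 0.0000
Node dd (S = 12.8): continuation = 1/1.12·[0.8000·0.0000 + 0.2000·4.7600] = 0.8500; exercise value = 2.2000 > continuation, so V_dd = 2.2000 (exercise)
Node u (S = 24): continuation = 1/1.12·[0.8000·0.0000 + 0.2000·0.0000] = 0.0000; exercise value = 0.0000 ≤ continuation, so V_u = 0.0000
Node d (S = 16): continuation = 1/1.12·[0.8000·0.0000 + 0.2000·2.2000] = 0.3929; exercise value = 0.0000 ≤ continuation, so V_d = 0.3929
Node 0 (S = 20): continuation = 1/1.12·[0.8000·0.0000 + 0.2000·0.3929] = 0.0702; exercise value = 0.0000 ≤ continuation, so V_0 = 0.0702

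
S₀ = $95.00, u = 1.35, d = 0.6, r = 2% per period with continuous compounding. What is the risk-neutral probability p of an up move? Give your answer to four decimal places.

Risk-neutral probability p = (e^0.02 − 0.6)/(1.35 − 0.6) = 0.4202/0.7500 = 0.5603

p = 0.5603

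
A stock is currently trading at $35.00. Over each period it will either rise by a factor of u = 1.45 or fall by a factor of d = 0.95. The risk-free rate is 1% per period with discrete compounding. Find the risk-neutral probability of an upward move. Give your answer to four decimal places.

p = 0.1200

Risk-neutral probability p = (1 + 0.01 − 0.95)/(1.45 − 0.95) = 0.0600/0.5000 = 0.1200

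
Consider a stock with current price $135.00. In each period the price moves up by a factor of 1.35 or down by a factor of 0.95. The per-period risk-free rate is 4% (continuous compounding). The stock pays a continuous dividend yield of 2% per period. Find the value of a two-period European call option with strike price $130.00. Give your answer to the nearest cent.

Per-period risk-free factor R = e^0.04 = 1.0408; dividend-adjusted growth = e^(0.04−0.02) = 1.0202.
Risk-neutral probability p = (1.0202 − 0.95)/(1.35 − 0.95) = 0.0702/0.4000 = 0.1755
Terminal stock prices: S_uu = 246, S_ud = 173.1, S_dd = 121.8
Terminal payoffs (S − K): max(116, 0) = 116, max(43.14, 0) = 43.14, max(-8.163, 0) = 0
Node u (S = 182.2): V_u = e^(−0.04)·[0.1755·116.0375 + 0.8245·43.1375] = 53.7386
Node d (S = 128.2): V_d = e^(−0.04)·[0.1755·43.1375 + 0.8245·0.0000] = 7.2739
Node 0 (S = 135): V_0 = e^(−0.04)·[0.1755·53.7386 + 0.8245·7.2739] = 14.8237

$14.82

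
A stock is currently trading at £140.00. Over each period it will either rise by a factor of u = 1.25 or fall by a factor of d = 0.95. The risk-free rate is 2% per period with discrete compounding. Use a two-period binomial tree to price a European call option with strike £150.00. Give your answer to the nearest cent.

£9.19

Risk-neutral probability p = (1 + 0.02 − 0.95)/(1.25 − 0.95) = 0.0700/0.3000 = 0.2333
Terminal stock prices: S_uu = 218.8, S_ud = 166.2, S_dd = 126.3
Terminal payoffs (S − K): max(68.75, 0) = 68.75, max(16.25, 0) = 16.25, max(-23.65, 0) = 0
Node u (S = 175): V_u = 1/1.02·[0.2333·68.7500 + 0.7667·16.2500] = 27.9412
Node d (S = 133): V_d = 1/1.02·[0.2333·16.2500 + 0.7667·0.0000] = 3.7173
Node 0 (S = 140): V_0 = 1/1.02·[0.2333·27.9412 + 0.7667·3.7173] = 9.1858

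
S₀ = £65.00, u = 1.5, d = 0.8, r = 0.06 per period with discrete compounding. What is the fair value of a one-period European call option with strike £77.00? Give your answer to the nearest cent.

Risk-neutral probability p = (1 + 0.06 − 0.8)/(1.5 − 0.8) = 0.2600/0.7000 = 0.3714
Terminal stock prices: S_u = 97.5, S_d = 52
Terminal payoffs (S − K): max(20.5, 0) = 20.5, max(-25, 0) = 0
Node 0 (S = 65): V_0 = 1/1.06·[0.3714·20.5000 + 0.6286·0.0000] = 7.1833

£7.18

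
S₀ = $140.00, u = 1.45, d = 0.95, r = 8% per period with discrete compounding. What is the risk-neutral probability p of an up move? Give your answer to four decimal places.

p = 0.2600

Risk-neutral probability p = (1 + 0.08 − 0.95)/(1.45 − 0.95) = 0.1300/0.5000 = 0.2600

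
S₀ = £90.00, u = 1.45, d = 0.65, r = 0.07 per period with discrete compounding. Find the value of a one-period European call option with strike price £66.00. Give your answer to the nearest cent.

£31.65

Risk-neutral probability p = (1 + 0.07 − 0.65)/(1.45 − 0.65) = 0.4200/0.8000 = 0.5250
Terminal stock prices: S_u = 130.5, S_d = 58.5
Terminal payoffs (S − K): max(64.5, 0) = 64.5, max(-7.5, 0) = 0
Node 0 (S = 90): V_0 = 1/1.07·[0.5250·64.5000 + 0.4750·0.0000] = 31.6472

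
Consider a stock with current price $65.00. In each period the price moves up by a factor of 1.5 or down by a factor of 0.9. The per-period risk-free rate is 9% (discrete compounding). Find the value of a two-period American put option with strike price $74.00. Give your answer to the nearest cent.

$9.72

Risk-neutral probability p = (1 + 0.09 − 0.9)/(1.5 − 0.9) = 0.1900/0.6000 = 0.3167
Terminal stock prices: S_uu = 146.2, S_ud = 87.75, S_dd = 52.65
Terminal payoffs (K − S): max(-72.25, 0) = 0, max(-13.75, 0) = 0, max(21.35, 0) = 21.35
Node u (S = 97.5): continuation = 1/1.09·[0.3167·0.0000 + 0.6833·0.0000] = 0.0000; exercise value = 0.0000 ≤ continuation, so V_u = 0.0000
Node d (S = 58.5): continuation = 1/1.09·[0.3167·0.0000 + 0.6833·21.3500] = 13.3846; exercise value = 15.5000 > continuation, so V_d = 15.5000 (exercise)
Node 0 (S = 65): continuation = 1/1.09·[0.3167·0.0000 + 0.6833·15.5000] = 9.7171; exercise value = 9.0000 ≤ continuation, so V_0 = 9.7171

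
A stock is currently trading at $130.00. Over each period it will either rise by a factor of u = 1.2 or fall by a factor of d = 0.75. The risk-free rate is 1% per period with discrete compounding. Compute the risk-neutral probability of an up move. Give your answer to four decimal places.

Risk-neutral probability p = (1 + 0.01 − 0.75)/(1.2 − 0.75) = 0.2600/0.4500 = 0.5778

p = 0.5778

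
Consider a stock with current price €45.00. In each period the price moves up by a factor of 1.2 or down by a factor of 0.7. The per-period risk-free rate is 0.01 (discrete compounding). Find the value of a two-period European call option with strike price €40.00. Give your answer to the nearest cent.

€9.35

Risk-neutral probability p = (1 + 0.01 − 0.7)/(1.2 − 0.7) = 0.3100/0.5000 = 0.6200
Terminal stock prices: S_uu = 64.8, S_ud = 37.8, S_dd = 22.05
Terminal payoffs (S − K): max(24.8, 0) = 24.8, max(-2.2, 0) = 0, max(-17.95, 0) = 0
Node u (S = 54): V_u = 1/1.01·[0.6200·24.8000 + 0.3800·0.0000] = 15.2238
Node d (S = 31.5): V_d = 1/1.01·[0.6200·0.0000 + 0.3800·0.0000] = 0.0000
Node 0 (S = 45): V_0 = 1/1.01·[0.6200·15.2238 + 0.3800·0.0000] = 9.3453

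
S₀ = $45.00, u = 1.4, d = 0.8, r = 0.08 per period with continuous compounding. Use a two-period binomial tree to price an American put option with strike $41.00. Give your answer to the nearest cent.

$2.90

Risk-neutral probability p = (e^0.08 − 0.8)/(1.4 − 0.8) = 0.2833/0.6000 = 0.4721
Terminal stock prices: S_uu = 88.2, S_ud = 50.4, S_dd = 28.8
Terminal payoffs (K − S): max(-47.2, 0) = 0, max(-9.4, 0) = 0, max(12.2, 0) = 12.2
Node u (S = 63): continuation = e^(−0.08)·[0.4721·0.0000 + 0.5279·0.0000] = 0.0000; exercise value = 0.0000 ≤ continuation, so V_u = 0.0000
Node d (S = 36): continuation = e^(−0.08)·[0.4721·0.0000 + 0.5279·12.2000] = 5.9447; exercise value = 5.0000 ≤ continuation, so V_d = 5.9447
Node 0 (S = 45): continuation = e^(−0.08)·[0.4721·0.0000 + 0.5279·5.9447] = 2.8967; exercise value = 0.0000 ≤ continuation, so V_0 = 2.8967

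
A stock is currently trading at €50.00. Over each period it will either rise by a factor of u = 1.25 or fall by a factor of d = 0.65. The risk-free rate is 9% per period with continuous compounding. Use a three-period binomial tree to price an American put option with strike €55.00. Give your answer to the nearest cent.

€8.11

Risk-neutral probability p = (e^0.09 − 0.65)/(1.25 − 0.65) = 0.4442/0.6000 = 0.7403
Terminal stock prices: S_uuu = 97.66, S_uud = 50.78, S_udd = 26.41, S_ddd = 13.73
Terminal payoffs (K − S): max(-42.66, 0) = 0, max(4.219, 0) = 4.219, max(28.59, 0) = 28.59, max(41.27, 0) = 41.27
Node uu (S = 78.12): continuation = e^(−0.09)·[0.7403·0.0000 + 0.2597·4.2188] = 1.0013; exercise value = 0.0000 ≤ continuation, so V_uu = 1.0013
Node ud (S = 40.62): continuation = e^(−0.09)·[0.7403·4.2188 + 0.2597·28.5937] = 9.6412; exercise value = 14.3750 > continuation, so V_ud = 14.3750 (exercise)
Node dd (S = 21.13): continuation = e^(−0.09)·[0.7403·28.5937 + 0.2597·41.2687] = 29.1412; exercise value = 33.8750 > continuation, so V_dd = 33.8750 (exercise)
Node u (S = 62.5): continuation = e^(−0.09)·[0.7403·1.0013 + 0.2597·14.3750] = 4.0895; exercise value = 0.0000 ≤ continuation, so V_u = 4.0895
Node d (S = 32.5): continuation = e^(−0.09)·[0.7403·14.3750 + 0.2597·33.8750] = 17.7662; exercise value = 22.5000 > continuation, so V_d = 22.5000 (exercise)
Node 0 (S = 50): continuation = e^(−0.09)·[0.7403·4.0895 + 0.2597·22.5000] = 8.1074; exercise value = 5.0000 ≤ continuation, so V_0 = 8.1074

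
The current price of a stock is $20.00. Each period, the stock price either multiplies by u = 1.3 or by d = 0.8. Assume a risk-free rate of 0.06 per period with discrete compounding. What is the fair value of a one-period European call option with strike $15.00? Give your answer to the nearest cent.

$5.85

Risk-neutral probability p = (1 + 0.06 − 0.8)/(1.3 − 0.8) = 0.2600/0.5000 = 0.5200
Terminal stock prices: S_u = 26, S_d = 16
Terminal payoffs (S − K): max(11, 0) = 11, max(1, 0) = 1
Node 0 (S = 20): V_0 = 1/1.06·[0.5200·11.0000 + 0.4800·1.0000] = 5.8491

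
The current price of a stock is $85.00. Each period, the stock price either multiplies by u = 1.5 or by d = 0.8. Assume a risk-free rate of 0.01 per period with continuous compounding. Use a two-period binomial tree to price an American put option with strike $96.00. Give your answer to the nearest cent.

Risk-neutral probability p = (e^0.01 − 0.8)/(1.5 − 0.8) = 0.2101/0.7000 = 0.3001
Terminal stock prices: S_uu = 191.2, S_ud = 102, S_dd = 54.4
Terminal payoffs (K − S): max(-95.25, 0) = 0, max(-6, 0) = 0, max(41.6, 0) = 41.6
Node u (S = 127.5): continuation = e^(−0.01)·[0.3001·0.0000 + 0.6999·0.0000] = 0.0000; exercise value = 0.0000 ≤ continuation, so V_u = 0.0000
Node d (S = 68): continuation = e^(−0.01)·[0.3001·0.0000 + 0.6999·41.6000] = 28.8273; exercise value = 28.0000 ≤ continuation, so V_d = 28.8273
Node 0 (S = 85): continuation = e^(−0.01)·[0.3001·0.0000 + 0.6999·28.8273] = 19.9763; exercise value = 11.0000 ≤ continuation, so V_0 = 19.9763

$19.98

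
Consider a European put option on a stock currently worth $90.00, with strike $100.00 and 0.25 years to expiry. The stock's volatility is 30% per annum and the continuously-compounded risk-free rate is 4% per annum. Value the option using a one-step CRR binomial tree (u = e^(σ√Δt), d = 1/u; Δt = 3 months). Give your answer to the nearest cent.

$11.25

CRR parameters: u = e^(σ√Δt) = e^(0.3·√0.25) = 1.1618, d = 1/u = 0.8607
Per-period rate: rΔt = 0.04·0.25 = 0.01, so R = e^0.01 = 1.0101
Risk-neutral probability p = (e^0.01 − 0.8607)/(1.1618 − 0.8607) = 0.1493/0.3011 = 0.4959
Terminal stock prices: S_u = 104.6, S_d = 77.46
Terminal payoffs (K − S): max(-4.565, 0) = 0, max(22.54, 0) = 22.54
Node 0 (S = 90): V_0 = e^(−0.01)·[0.4959·0.0000 + 0.5041·22.5363] = 11.2465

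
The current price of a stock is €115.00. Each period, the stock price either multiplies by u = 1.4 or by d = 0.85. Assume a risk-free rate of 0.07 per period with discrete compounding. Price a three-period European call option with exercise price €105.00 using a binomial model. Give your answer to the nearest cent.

€35.35

Risk-neutral probability p = (1 + 0.07 − 0.85)/(1.4 − 0.85) = 0.2200/0.5500 = 0.4000
Terminal stock prices: S_uuu = 315.6, S_uud = 191.6, S_udd = 116.3, S_ddd = 70.62
Terminal payoffs (S − K): max(210.6, 0) = 210.6, max(86.59, 0) = 86.59, max(11.32, 0) = 11.32, max(-34.38, 0) = 0
Node uu (S = 225.4): V_uu = 1/1.07·[0.4000·210.5600 + 0.6000·86.5900] = 127.2692
Node ud (S = 136.8): V_ud = 1/1.07·[0.4000·86.5900 + 0.6000·11.3225] = 38.7192
Node dd (S = 83.09): V_dd = 1/1.07·[0.4000·11.3225 + 0.6000·0.0000] = 4.2327
Node u (S = 161): V_u = 1/1.07·[0.4000·127.2692 + 0.6000·38.7192] = 69.2889
Node d (S = 97.75): V_d = 1/1.07·[0.4000·38.7192 + 0.6000·4.2327] = 16.8479
Node 0 (S = 115): V_0 = 1/1.07·[0.4000·69.2889 + 0.6000·16.8479] = 35.3498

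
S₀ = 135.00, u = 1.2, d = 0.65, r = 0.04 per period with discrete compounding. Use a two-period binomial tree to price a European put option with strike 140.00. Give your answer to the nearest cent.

Risk-neutral probability p = (1 + 0.04 − 0.65)/(1.2 − 0.65) = 0.3900/0.5500 = 0.7091
Terminal stock prices: S_uu = 194.4, S_ud = 105.3, S_dd = 57.04
Terminal payoffs (K − S): max(-54.4, 0) = 0, max(34.7, 0) = 34.7, max(82.96, 0) = 82.96
Node u (S = 162): V_u = 1/1.04·[0.7091·0.0000 + 0.2909·34.7000] = 9.7063
Node d (S = 87.75): V_d = 1/1.04·[0.7091·34.7000 + 0.2909·82.9625] = 46.8654
Node 0 (S = 135): V_0 = 1/1.04·[0.7091·9.7063 + 0.2909·46.8654] = 19.7271

19.73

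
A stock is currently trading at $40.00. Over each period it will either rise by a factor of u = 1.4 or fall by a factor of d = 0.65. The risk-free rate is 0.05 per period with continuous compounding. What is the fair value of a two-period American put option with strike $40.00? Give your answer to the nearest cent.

Risk-neutral probability p = (e^0.05 − 0.65)/(1.4 − 0.65) = 0.4013/0.7500 = 0.5350
Terminal stock prices: S_uu = 78.4, S_ud = 36.4, S_dd = 16.9
Terminal payoffs (K − S): max(-38.4, 0) = 0, max(3.6, 0) = 3.6, max(23.1, 0) = 23.1
Node u (S = 56): continuation = e^(−0.05)·[0.5350·0.0000 + 0.4650·3.6000] = 1.5923; exercise value = 0.0000 ≤ continuation, so V_u = 1.5923
Node d (S = 26): continuation = e^(−0.05)·[0.5350·3.6000 + 0.4650·23.1000] = 12.0492; exercise value = 14.0000 > continuation, so V_d = 14.0000 (exercise)
Node 0 (S = 40): continuation = e^(−0.05)·[0.5350·1.5923 + 0.4650·14.0000] = 7.0025; exercise value = 0.0000 ≤ continuation, so V_0 = 7.0025

$7.00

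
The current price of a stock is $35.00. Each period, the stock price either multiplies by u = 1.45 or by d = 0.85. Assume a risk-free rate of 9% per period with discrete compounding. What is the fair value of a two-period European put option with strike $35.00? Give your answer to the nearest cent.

Risk-neutral probability p = (1 + 0.09 − 0.85)/(1.45 − 0.85) = 0.2400/0.6000 = 0.4000
Terminal stock prices: S_uu = 73.59, S_ud = 43.14, S_dd = 25.29
Terminal payoffs (K − S): max(-38.59, 0) = 0, max(-8.137, 0) = 0, max(9.713, 0) = 9.713
Node u (S = 50.75): V_u = 1/1.09·[0.4000·0.0000 + 0.6000·0.0000] = 0.0000
Node d (S = 29.75): V_d = 1/1.09·[0.4000·0.0000 + 0.6000·9.7125] = 5.3463
Node 0 (S = 35): V_0 = 1/1.09·[0.4000·0.0000 + 0.6000·5.3463] = 2.9429

$2.94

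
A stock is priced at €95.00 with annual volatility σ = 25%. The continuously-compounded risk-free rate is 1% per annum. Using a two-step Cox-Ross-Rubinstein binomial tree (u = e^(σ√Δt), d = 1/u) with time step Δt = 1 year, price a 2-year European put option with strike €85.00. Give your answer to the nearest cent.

CRR parameters: u = e^(σ√Δt) = e^(0.25·√1) = 1.2840, d = 1/u = 0.7788
Per-period rate: rΔt = 0.01·1 = 0.01, so R = e^0.01 = 1.0101
Risk-neutral probability p = (e^0.01 − 0.7788)/(1.2840 − 0.7788) = 0.2312/0.5052 = 0.4577
Terminal stock prices: S_uu = 156.6, S_ud = 95, S_dd = 57.62
Terminal payoffs (K − S): max(-71.63, 0) = 0, max(-10, 0) = 0, max(27.38, 0) = 27.38
Node u (S = 122): V_u = e^(−0.01)·[0.4577·0.0000 + 0.5423·0.0000] = 0.0000
Node d (S = 73.99): V_d = e^(−0.01)·[0.4577·0.0000 + 0.5423·27.3796] = 14.6998
Node 0 (S = 95): V_0 = e^(−0.01)·[0.4577·0.0000 + 0.5423·14.6998] = 7.8921

€7.89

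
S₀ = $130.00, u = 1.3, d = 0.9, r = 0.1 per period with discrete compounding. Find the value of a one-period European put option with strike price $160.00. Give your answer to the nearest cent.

Risk-neutral probability p = (1 + 0.1 − 0.9)/(1.3 − 0.9) = 0.2000/0.4000 = 0.5000
Terminal stock prices: S_u = 169, S_d = 117
Terminal payoffs (K − S): max(-9, 0) = 0, max(43, 0) = 43
Node 0 (S = 130): V_0 = 1/1.1·[0.5000·0.0000 + 0.5000·43.0000] = 19.5455

$19.55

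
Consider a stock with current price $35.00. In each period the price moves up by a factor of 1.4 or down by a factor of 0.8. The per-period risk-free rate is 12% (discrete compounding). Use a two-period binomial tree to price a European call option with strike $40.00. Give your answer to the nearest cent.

$6.49

Risk-neutral probability p = (1 + 0.12 − 0.8)/(1.4 − 0.8) = 0.3200/0.6000 = 0.5333
Terminal stock prices: S_uu = 68.6, S_ud = 39.2, S_dd = 22.4
Terminal payoffs (S − K): max(28.6, 0) = 28.6, max(-0.8, 0) = 0, max(-17.6, 0) = 0
Node u (S = 49): V_u = 1/1.12·[0.5333·28.6000 + 0.4667·0.0000] = 13.6190
Node d (S = 28): V_d = 1/1.12·[0.5333·0.0000 + 0.4667·0.0000] = 0.0000
Node 0 (S = 35): V_0 = 1/1.12·[0.5333·13.6190 + 0.4667·0.0000] = 6.4853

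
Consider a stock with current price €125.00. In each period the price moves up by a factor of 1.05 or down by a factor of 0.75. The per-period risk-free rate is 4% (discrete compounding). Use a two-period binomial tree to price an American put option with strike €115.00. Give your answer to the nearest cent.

€1.17

Risk-neutral probability p = (1 + 0.04 − 0.75)/(1.05 − 0.75) = 0.2900/0.3000 = 0.9667
Terminal stock prices: S_uu = 137.8, S_ud = 98.44, S_dd = 70.31
Terminal payoffs (K − S): max(-22.81, 0) = 0, max(16.56, 0) = 16.56, max(44.69, 0) = 44.69
Node u (S = 131.2): continuation = 1/1.04·[0.9667·0.0000 + 0.0333·16.5625] = 0.5308; exercise value = 0.0000 ≤ continuation, so V_u = 0.5308
Node d (S = 93.75): continuation = 1/1.04·[0.9667·16.5625 + 0.0333·44.6875] = 16.8269; exercise value = 21.2500 > continuation, so V_d = 21.2500 (exercise)
Node 0 (S = 125): continuation = 1/1.04·[0.9667·0.5308 + 0.0333·21.2500] = 1.1745; exercise value = 0.0000 ≤ continuation, so V_0 = 1.1745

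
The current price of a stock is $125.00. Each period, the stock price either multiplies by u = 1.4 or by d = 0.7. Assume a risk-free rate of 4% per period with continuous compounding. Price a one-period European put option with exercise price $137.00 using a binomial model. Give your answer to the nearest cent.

Risk-neutral probability p = (e^0.04 − 0.7)/(1.4 − 0.7) = 0.3408/0.7000 = 0.4869
Terminal stock prices: S_u = 175, S_d = 87.5
Terminal payoffs (K − S): max(-38, 0) = 0, max(49.5, 0) = 49.5
Node 0 (S = 125): V_0 = e^(−0.04)·[0.4869·0.0000 + 0.5131·49.5000] = 24.4039

$24.40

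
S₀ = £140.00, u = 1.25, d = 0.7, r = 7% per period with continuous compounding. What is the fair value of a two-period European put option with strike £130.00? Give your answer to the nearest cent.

£8.41

Risk-neutral probability p = (e^0.07 − 0.7)/(1.25 − 0.7) = 0.3725/0.5500 = 0.6773
Terminal stock prices: S_uu = 218.8, S_ud = 122.5, S_dd = 68.6
Terminal payoffs (K − S): max(-88.75, 0) = 0, max(7.5, 0) = 7.5, max(61.4, 0) = 61.4
Node u (S = 175): V_u = e^(−0.07)·[0.6773·0.0000 + 0.3227·7.5000] = 2.2567
Node d (S = 98): V_d = e^(−0.07)·[0.6773·7.5000 + 0.3227·61.4000] = 23.2112
Node 0 (S = 140): V_0 = e^(−0.07)·[0.6773·2.2567 + 0.3227·23.2112] = 8.4092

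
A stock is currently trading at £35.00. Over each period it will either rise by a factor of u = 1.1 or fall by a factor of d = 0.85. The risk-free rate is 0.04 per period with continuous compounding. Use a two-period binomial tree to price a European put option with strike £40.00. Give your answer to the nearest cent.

Risk-neutral probability p = (e^0.04 − 0.85)/(1.1 − 0.85) = 0.1908/0.2500 = 0.7632
Terminal stock prices: S_uu = 42.35, S_ud = 32.73, S_dd = 25.29
Terminal payoffs (K − S): max(-2.35, 0) = 0, max(7.275, 0) = 7.275, max(14.71, 0) = 14.71
Node u (S = 38.5): V_u = e^(−0.04)·[0.7632·0.0000 + 0.2368·7.2750] = 1.6549
Node d (S = 29.75): V_d = e^(−0.04)·[0.7632·7.2750 + 0.2368·14.7125] = 8.6816
Node 0 (S = 35): V_0 = e^(−0.04)·[0.7632·1.6549 + 0.2368·8.6816] = 3.1884

£3.19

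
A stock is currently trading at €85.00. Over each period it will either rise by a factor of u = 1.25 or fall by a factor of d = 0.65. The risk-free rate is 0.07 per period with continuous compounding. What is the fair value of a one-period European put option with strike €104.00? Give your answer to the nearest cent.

Risk-neutral probability p = (e^0.07 − 0.65)/(1.25 − 0.65) = 0.4225/0.6000 = 0.7042
Terminal stock prices: S_u = 106.2, S_d = 55.25
Terminal payoffs (K − S): max(-2.25, 0) = 0, max(48.75, 0) = 48.75
Node 0 (S = 85): V_0 = e^(−0.07)·[0.7042·0.0000 + 0.2958·48.7500] = 13.4462

€13.45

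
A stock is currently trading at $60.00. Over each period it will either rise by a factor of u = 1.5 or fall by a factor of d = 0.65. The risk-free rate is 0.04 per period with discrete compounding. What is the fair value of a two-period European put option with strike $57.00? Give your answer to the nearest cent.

Risk-neutral probability p = (1 + 0.04 − 0.65)/(1.5 − 0.65) = 0.3900/0.8500 = 0.4588
Terminal stock prices: S_uu = 135, S_ud = 58.5, S_dd = 25.35
Terminal payoffs (K − S): max(-78, 0) = 0, max(-1.5, 0) = 0, max(31.65, 0) = 31.65
Node u (S = 90): V_u = 1/1.04·[0.4588·0.0000 + 0.5412·0.0000] = 0.0000
Node d (S = 39): V_d = 1/1.04·[0.4588·0.0000 + 0.5412·31.6500] = 16.4695
Node 0 (S = 60): V_0 = 1/1.04·[0.4588·0.0000 + 0.5412·16.4695] = 8.5701

$8.57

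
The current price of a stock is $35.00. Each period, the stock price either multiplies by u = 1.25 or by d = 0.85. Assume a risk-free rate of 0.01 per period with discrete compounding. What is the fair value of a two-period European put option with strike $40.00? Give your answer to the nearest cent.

$6.52

Risk-neutral probability p = (1 + 0.01 − 0.85)/(1.25 − 0.85) = 0.1600/0.4000 = 0.4000
Terminal stock prices: S_uu = 54.69, S_ud = 37.19, S_dd = 25.29
Terminal payoffs (K − S): max(-14.69, 0) = 0, max(2.812, 0) = 2.812, max(14.71, 0) = 14.71
Node u (S = 43.75): V_u = 1/1.01·[0.4000·0.0000 + 0.6000·2.8125] = 1.6708
Node d (S = 29.75): V_d = 1/1.01·[0.4000·2.8125 + 0.6000·14.7125] = 9.8540
Node 0 (S = 35): V_0 = 1/1.01·[0.4000·1.6708 + 0.6000·9.8540] = 6.5155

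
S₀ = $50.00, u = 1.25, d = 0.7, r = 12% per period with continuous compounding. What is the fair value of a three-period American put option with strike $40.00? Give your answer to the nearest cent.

Risk-neutral probability p = (e^0.12 − 0.7)/(1.25 − 0.7) = 0.4275/0.5500 = 0.7773
Terminal stock prices: S_uuu = 97.66, S_uud = 54.69, S_udd = 30.62, S_ddd = 17.15
Terminal payoffs (K − S): max(-57.66, 0) = 0, max(-14.69, 0) = 0, max(9.375, 0) = 9.375, max(22.85, 0) = 22.85
Node uu (S = 78.12): continuation = e^(−0.12)·[0.7773·0.0000 + 0.2227·0.0000] = 0.0000; exercise value = 0.0000 ≤ continuation, so V_uu = 0.0000
Node ud (S = 43.75): continuation = e^(−0.12)·[0.7773·0.0000 + 0.2227·9.3750] = 1.8520; exercise value = 0.0000 ≤ continuation, so V_ud = 1.8520
Node dd (S = 24.5): continuation = e^(−0.12)·[0.7773·9.3750 + 0.2227·22.8500] = 10.9768; exercise value = 15.5000 > continuation, so V_dd = 15.5000 (exercise)
Node u (S = 62.5): continuation = e^(−0.12)·[0.7773·0.0000 + 0.2227·1.8520] = 0.3659; exercise value = 0.0000 ≤ continuation, so V_u = 0.3659
Node d (S = 35): continuation = e^(−0.12)·[0.7773·1.8520 + 0.2227·15.5000] = 4.3387; exercise value = 5.0000 > continuation, so V_d = 5.0000 (exercise)
Node 0 (S = 50): continuation = e^(−0.12)·[0.7773·0.3659 + 0.2227·5.0000] = 1.2399; exercise value = 0.0000 ≤ continuation, so V_0 = 1.2399

$1.24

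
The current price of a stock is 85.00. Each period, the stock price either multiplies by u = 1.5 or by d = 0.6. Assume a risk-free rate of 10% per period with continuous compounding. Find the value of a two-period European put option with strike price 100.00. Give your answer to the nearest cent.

20.41

Risk-neutral probability p = (e^0.1 − 0.6)/(1.5 − 0.6) = 0.5052/0.9000 = 0.5613
Terminal stock prices: S_uu = 191.2, S_ud = 76.5, S_dd = 30.6
Terminal payoffs (K − S): max(-91.25, 0) = 0, max(23.5, 0) = 23.5, max(69.4, 0) = 69.4
Node u (S = 127.5): V_u = e^(−0.1)·[0.5613·0.0000 + 0.4387·23.5000] = 9.3284
Node d (S = 51): V_d = e^(−0.1)·[0.5613·23.5000 + 0.4387·69.4000] = 39.4837
Node 0 (S = 85): V_0 = e^(−0.1)·[0.5613·9.3284 + 0.4387·39.4837] = 20.4109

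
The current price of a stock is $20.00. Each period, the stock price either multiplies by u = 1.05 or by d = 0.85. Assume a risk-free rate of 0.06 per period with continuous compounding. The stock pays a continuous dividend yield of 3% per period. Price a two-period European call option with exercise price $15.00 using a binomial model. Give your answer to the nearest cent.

Per-period risk-free factor R = e^0.06 = 1.0618; dividend-adjusted growth = e^(0.06−0.03) = 1.0305.
Risk-neutral probability p = (1.0305 − 0.85)/(1.05 − 0.85) = 0.1805/0.2000 = 0.9023
Terminal stock prices: S_uu = 22.05, S_ud = 17.85, S_dd = 14.45
Terminal payoffs (S − K): max(7.05, 0) = 7.05, max(2.85, 0) = 2.85, max(-0.55, 0) = 0
Node u (S = 21): V_u = e^(−0.06)·[0.9023·7.0500 + 0.0977·2.8500] = 6.2529
Node d (S = 17): V_d = e^(−0.06)·[0.9023·2.8500 + 0.0977·0.0000] = 2.4217
Node 0 (S = 20): V_0 = e^(−0.06)·[0.9023·6.2529 + 0.0977·2.4217] = 5.5361

$5.54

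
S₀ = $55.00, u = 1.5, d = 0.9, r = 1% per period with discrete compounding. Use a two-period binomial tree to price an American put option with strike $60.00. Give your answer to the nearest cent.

$10.10

Risk-neutral probability p = (1 + 0.01 − 0.9)/(1.5 − 0.9) = 0.1100/0.6000 = 0.1833
Terminal stock prices: S_uu = 123.8, S_ud = 74.25, S_dd = 44.55
Terminal payoffs (K − S): max(-63.75, 0) = 0, max(-14.25, 0) = 0, max(15.45, 0) = 15.45
Node u (S = 82.5): continuation = 1/1.01·[0.1833·0.0000 + 0.8167·0.0000] = 0.0000; exercise value = 0.0000 ≤ continuation, so V_u = 0.0000
Node d (S = 49.5): continuation = 1/1.01·[0.1833·0.0000 + 0.8167·15.4500] = 12.4926; exercise value = 10.5000 ≤ continuation, so V_d = 12.4926
Node 0 (S = 55): continuation = 1/1.01·[0.1833·0.0000 + 0.8167·12.4926] = 10.1013; exercise value = 5.0000 ≤ continuation, so V_0 = 10.1013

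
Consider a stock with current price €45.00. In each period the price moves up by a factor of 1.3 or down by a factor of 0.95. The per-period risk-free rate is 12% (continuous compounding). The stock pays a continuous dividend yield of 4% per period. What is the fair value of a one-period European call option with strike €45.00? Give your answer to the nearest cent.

Per-period risk-free factor R = e^0.12 = 1.1275; dividend-adjusted growth = e^(0.12−0.04) = 1.0833.
Risk-neutral probability p = (1.0833 − 0.95)/(1.3 − 0.95) = 0.1333/0.3500 = 0.3808
Terminal stock prices: S_u = 58.5, S_d = 42.75
Terminal payoffs (S − K): max(13.5, 0) = 13.5, max(-2.25, 0) = 0
Node 0 (S = 45): V_0 = e^(−0.12)·[0.3808·13.5000 + 0.6192·0.0000] = 4.5597

€4.56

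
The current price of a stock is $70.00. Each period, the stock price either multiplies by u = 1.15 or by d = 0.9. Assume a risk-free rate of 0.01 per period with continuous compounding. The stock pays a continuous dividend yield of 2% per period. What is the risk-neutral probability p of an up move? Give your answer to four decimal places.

p = 0.3602

Per-period risk-free factor R = e^0.01 = 1.0101; dividend-adjusted growth = e^(0.01−0.02) = 0.9900.
Risk-neutral probability p = (0.9900 − 0.9)/(1.15 − 0.9) = 0.0900/0.2500 = 0.3602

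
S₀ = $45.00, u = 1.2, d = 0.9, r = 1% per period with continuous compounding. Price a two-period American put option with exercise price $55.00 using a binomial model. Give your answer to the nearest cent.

$10.55

Risk-neutral probability p = (e^0.01 − 0.9)/(1.2 − 0.9) = 0.1101/0.3000 = 0.3668
Terminal stock prices: S_uu = 64.8, S_ud = 48.6, S_dd = 36.45
Terminal payoffs (K − S): max(-9.8, 0) = 0, max(6.4, 0) = 6.4, max(18.55, 0) = 18.55
Node u (S = 54): continuation = e^(−0.01)·[0.3668·0.0000 + 0.6332·6.4000] = 4.0119; exercise value = 1.0000 ≤ continuation, so V_u = 4.0119
Node d (S = 40.5): continuation = e^(−0.01)·[0.3668·6.4000 + 0.6332·18.5500] = 13.9527; exercise value = 14.5000 > continuation, so V_d = 14.5000 (exercise)
Node 0 (S = 45): continuation = e^(−0.01)·[0.3668·4.0119 + 0.6332·14.5000] = 10.5466; exercise value = 10.0000 ≤ continuation, so V_0 = 10.5466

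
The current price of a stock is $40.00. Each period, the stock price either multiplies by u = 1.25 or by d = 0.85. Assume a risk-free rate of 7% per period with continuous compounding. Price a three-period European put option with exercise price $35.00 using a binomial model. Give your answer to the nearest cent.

Risk-neutral probability p = (e^0.07 − 0.85)/(1.25 − 0.85) = 0.2225/0.4000 = 0.5563
Terminal stock prices: S_uuu = 78.12, S_uud = 53.12, S_udd = 36.12, S_ddd = 24.56
Terminal payoffs (K − S): max(-43.12, 0) = 0, max(-18.12, 0) = 0, max(-1.125, 0) = 0, max(10.44, 0) = 10.44
Node uu (S = 62.5): V_uu = e^(−0.07)·[0.5563·0.0000 + 0.4437·0.0000] = 0.0000
Node ud (S = 42.5): V_ud = e^(−0.07)·[0.5563·0.0000 + 0.4437·0.0000] = 0.0000
Node dd (S = 28.9): V_dd = e^(−0.07)·[0.5563·0.0000 + 0.4437·10.4350] = 4.3173
Node u (S = 50): V_u = e^(−0.07)·[0.5563·0.0000 + 0.4437·0.0000] = 0.0000
Node d (S = 34): V_d = e^(−0.07)·[0.5563·0.0000 + 0.4437·4.3173] = 1.7862
Node 0 (S = 40): V_0 = e^(−0.07)·[0.5563·0.0000 + 0.4437·1.7862] = 0.7390

$0.74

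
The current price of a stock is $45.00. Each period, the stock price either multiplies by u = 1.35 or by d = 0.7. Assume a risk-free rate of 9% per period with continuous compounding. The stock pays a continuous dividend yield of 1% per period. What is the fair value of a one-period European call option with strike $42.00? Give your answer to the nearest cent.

$10.10

Per-period risk-free factor R = e^0.09 = 1.0942; dividend-adjusted growth = e^(0.09−0.01) = 1.0833.
Risk-neutral probability p = (1.0833 − 0.7)/(1.35 − 0.7) = 0.3833/0.6500 = 0.5897
Terminal stock prices: S_u = 60.75, S_d = 31.5
Terminal payoffs (S − K): max(18.75, 0) = 18.75, max(-10.5, 0) = 0
Node 0 (S = 45): V_0 = e^(−0.09)·[0.5897·18.7500 + 0.4103·0.0000] = 10.1048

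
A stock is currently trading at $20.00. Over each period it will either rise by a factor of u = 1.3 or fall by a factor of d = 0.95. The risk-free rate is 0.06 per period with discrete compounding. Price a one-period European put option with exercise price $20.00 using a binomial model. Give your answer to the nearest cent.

Risk-neutral probability p = (1 + 0.06 − 0.95)/(1.3 − 0.95) = 0.1100/0.3500 = 0.3143
Terminal stock prices: S_u = 26, S_d = 19
Terminal payoffs (K − S): max(-6, 0) = 0, max(1, 0) = 1
Node 0 (S = 20): V_0 = 1/1.06·[0.3143·0.0000 + 0.6857·1.0000] = 0.6469

$0.65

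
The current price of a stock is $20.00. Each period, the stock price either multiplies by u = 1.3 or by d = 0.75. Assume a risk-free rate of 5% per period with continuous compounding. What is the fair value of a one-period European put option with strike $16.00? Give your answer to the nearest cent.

$0.43

Risk-neutral probability p = (e^0.05 − 0.75)/(1.3 − 0.75) = 0.3013/0.5500 = 0.5478
Terminal stock prices: S_u = 26, S_d = 15
Terminal payoffs (K − S): max(-10, 0) = 0, max(1, 0) = 1
Node 0 (S = 20): V_0 = e^(−0.05)·[0.5478·0.0000 + 0.4522·1.0000] = 0.4302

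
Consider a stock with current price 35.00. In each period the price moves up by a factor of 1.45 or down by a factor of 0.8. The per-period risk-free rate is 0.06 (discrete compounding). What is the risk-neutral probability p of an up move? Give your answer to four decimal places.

Risk-neutral probability p = (1 + 0.06 − 0.8)/(1.45 − 0.8) = 0.2600/0.6500 = 0.4000

p = 0.4000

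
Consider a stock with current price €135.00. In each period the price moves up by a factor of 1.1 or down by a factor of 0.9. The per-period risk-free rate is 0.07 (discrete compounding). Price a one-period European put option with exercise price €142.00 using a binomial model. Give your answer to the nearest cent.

Risk-neutral probability p = (1 + 0.07 − 0.9)/(1.1 − 0.9) = 0.1700/0.2000 = 0.8500
Terminal stock prices: S_u = 148.5, S_d = 121.5
Terminal payoffs (K − S): max(-6.5, 0) = 0, max(20.5, 0) = 20.5
Node 0 (S = 135): V_0 = 1/1.07·[0.8500·0.0000 + 0.1500·20.5000] = 2.8738

€2.87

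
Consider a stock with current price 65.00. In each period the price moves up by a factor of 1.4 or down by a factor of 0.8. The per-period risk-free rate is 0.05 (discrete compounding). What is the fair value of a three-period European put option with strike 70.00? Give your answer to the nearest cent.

10.62

Risk-neutral probability p = (1 + 0.05 − 0.8)/(1.4 − 0.8) = 0.2500/0.6000 = 0.4167
Terminal stock prices: S_uuu = 178.4, S_uud = 101.9, S_udd = 58.24, S_ddd = 33.28
Terminal payoffs (K − S): max(-108.4, 0) = 0, max(-31.92, 0) = 0, max(11.76, 0) = 11.76, max(36.72, 0) = 36.72
Node uu (S = 127.4): V_uu = 1/1.05·[0.4167·0.0000 + 0.5833·0.0000] = 0.0000
Node ud (S = 72.8): V_ud = 1/1.05·[0.4167·0.0000 + 0.5833·11.7600] = 6.5333
Node dd (S = 41.6): V_dd = 1/1.05·[0.4167·11.7600 + 0.5833·36.7200] = 25.0667
Node u (S = 91): V_u = 1/1.05·[0.4167·0.0000 + 0.5833·6.5333] = 3.6296
Node d (S = 52): V_d = 1/1.05·[0.4167·6.5333 + 0.5833·25.0667] = 16.5185
Node 0 (S = 65): V_0 = 1/1.05·[0.4167·3.6296 + 0.5833·16.5185] = 10.6173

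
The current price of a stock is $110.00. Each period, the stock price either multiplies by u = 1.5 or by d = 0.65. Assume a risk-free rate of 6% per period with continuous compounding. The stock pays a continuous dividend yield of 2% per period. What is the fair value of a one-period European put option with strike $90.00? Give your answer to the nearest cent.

$9.41

Per-period risk-free factor R = e^0.06 = 1.0618; dividend-adjusted growth = e^(0.06−0.02) = 1.0408.
Risk-neutral probability p = (1.0408 − 0.65)/(1.5 − 0.65) = 0.3908/0.8500 = 0.4598
Terminal stock prices: S_u = 165, S_d = 71.5
Terminal payoffs (K − S): max(-75, 0) = 0, max(18.5, 0) = 18.5
Node 0 (S = 110): V_0 = e^(−0.06)·[0.4598·0.0000 + 0.5402·18.5000] = 9.4121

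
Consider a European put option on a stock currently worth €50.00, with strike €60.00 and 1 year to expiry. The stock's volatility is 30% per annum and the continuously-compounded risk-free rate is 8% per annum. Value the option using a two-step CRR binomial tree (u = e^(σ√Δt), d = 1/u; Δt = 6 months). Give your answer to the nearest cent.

€9.85

CRR parameters: u = e^(σ√Δt) = e^(0.3·√0.5) = 1.2363, d = 1/u = 0.8089
Per-period rate: rΔt = 0.08·0.5 = 0.04, so R = e^0.04 = 1.0408
Risk-neutral probability p = (e^0.04 − 0.8089)/(1.2363 − 0.8089) = 0.2320/0.4275 = 0.5426
Terminal stock prices: S_uu = 76.42, S_ud = 50, S_dd = 32.71
Terminal payoffs (K − S): max(-16.42, 0) = 0, max(10, 0) = 10, max(27.29, 0) = 27.29
Node u (S = 61.82): V_u = e^(−0.04)·[0.5426·0.0000 + 0.4574·10.0000] = 4.3943
Node d (S = 40.44): V_d = e^(−0.04)·[0.5426·10.0000 + 0.4574·27.2874] = 17.2045
Node 0 (S = 50): V_0 = e^(−0.04)·[0.5426·4.3943 + 0.4574·17.2045] = 9.8511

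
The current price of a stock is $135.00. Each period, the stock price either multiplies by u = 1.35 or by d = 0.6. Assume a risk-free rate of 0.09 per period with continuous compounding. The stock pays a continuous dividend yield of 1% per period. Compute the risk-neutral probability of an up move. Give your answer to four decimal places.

p = 0.6444

Per-period risk-free factor R = e^0.09 = 1.0942; dividend-adjusted growth = e^(0.09−0.01) = 1.0833.
Risk-neutral probability p = (1.0833 − 0.6)/(1.35 − 0.6) = 0.4833/0.7500 = 0.6444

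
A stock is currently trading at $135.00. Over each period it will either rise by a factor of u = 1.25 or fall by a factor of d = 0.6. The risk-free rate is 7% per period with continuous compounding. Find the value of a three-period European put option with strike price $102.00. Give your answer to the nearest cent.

Risk-neutral probability p = (e^0.07 − 0.6)/(1.25 − 0.6) = 0.4725/0.6500 = 0.7269
Terminal stock prices: S_uuu = 263.7, S_uud = 126.6, S_udd = 60.75, S_ddd = 29.16
Terminal payoffs (K − S): max(-161.7, 0) = 0, max(-24.56, 0) = 0, max(41.25, 0) = 41.25, max(72.84, 0) = 72.84
Node uu (S = 210.9): V_uu = e^(−0.07)·[0.7269·0.0000 + 0.2731·0.0000] = 0.0000
Node ud (S = 101.2): V_ud = e^(−0.07)·[0.7269·0.0000 + 0.2731·41.2500] = 10.5024
Node dd (S = 48.6): V_dd = e^(−0.07)·[0.7269·41.2500 + 0.2731·72.8400] = 46.5042
Node u (S = 168.8): V_u = e^(−0.07)·[0.7269·0.0000 + 0.2731·10.5024] = 2.6739
Node d (S = 81): V_d = e^(−0.07)·[0.7269·10.5024 + 0.2731·46.5042] = 18.9585
Node 0 (S = 135): V_0 = e^(−0.07)·[0.7269·2.6739 + 0.2731·18.9585] = 6.6393

$6.64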